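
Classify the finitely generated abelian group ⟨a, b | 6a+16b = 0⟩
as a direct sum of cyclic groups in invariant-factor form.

Answer: M ≅ ℤ^1 ⊕ ℤ/2

Derivation:
rank_ℚ(R)=1; free=2−1=1
SNF(R) diag = [2] → torsion [2]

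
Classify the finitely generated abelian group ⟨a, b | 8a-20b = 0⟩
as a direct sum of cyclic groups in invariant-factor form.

Answer: M ≅ ℤ^1 ⊕ ℤ/4

Derivation:
rank_ℚ(R)=1; free=2−1=1
SNF(R) diag = [4] → torsion [4]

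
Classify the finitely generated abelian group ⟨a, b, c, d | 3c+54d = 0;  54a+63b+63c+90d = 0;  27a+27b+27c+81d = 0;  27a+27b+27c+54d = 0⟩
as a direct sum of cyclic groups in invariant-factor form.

Answer: M ≅ ℤ/3 ⊕ ℤ/9 ⊕ ℤ/27 ⊕ ℤ/27

Derivation:
rank_ℚ(R)=4; free=4−4=0
SNF(R) diag = [3, 9, 27, 27] → torsion [3, 9, 27, 27]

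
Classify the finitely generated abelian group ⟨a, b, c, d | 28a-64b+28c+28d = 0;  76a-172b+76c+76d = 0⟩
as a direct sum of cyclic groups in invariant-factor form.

rank_ℚ(R)=2; free=4−2=2
SNF(R) diag = [4, 12] → torsion [4, 12]

Answer: M ≅ ℤ^2 ⊕ ℤ/4 ⊕ ℤ/12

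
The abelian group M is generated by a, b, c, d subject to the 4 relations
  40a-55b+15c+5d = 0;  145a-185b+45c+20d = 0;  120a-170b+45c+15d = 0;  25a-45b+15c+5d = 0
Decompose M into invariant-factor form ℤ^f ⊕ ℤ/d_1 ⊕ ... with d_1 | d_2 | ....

Answer: M ≅ ℤ/5 ⊕ ℤ/5 ⊕ ℤ/15 ⊕ ℤ/15

Derivation:
rank_ℚ(R)=4; free=4−4=0
SNF(R) diag = [5, 5, 15, 15] → torsion [5, 5, 15, 15]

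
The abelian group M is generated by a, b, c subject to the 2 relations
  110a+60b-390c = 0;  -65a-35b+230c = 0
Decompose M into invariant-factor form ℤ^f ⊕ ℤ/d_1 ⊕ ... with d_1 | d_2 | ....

Answer: M ≅ ℤ^1 ⊕ ℤ/5 ⊕ ℤ/10

Derivation:
rank_ℚ(R)=2; free=3−2=1
SNF(R) diag = [5, 10] → torsion [5, 10]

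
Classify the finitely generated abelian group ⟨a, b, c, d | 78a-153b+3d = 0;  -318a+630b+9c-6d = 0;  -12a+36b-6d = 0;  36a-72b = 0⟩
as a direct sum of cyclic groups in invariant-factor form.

Answer: M ≅ ℤ/3 ⊕ ℤ/9 ⊕ ℤ/18 ⊕ ℤ/36

Derivation:
rank_ℚ(R)=4; free=4−4=0
SNF(R) diag = [3, 9, 18, 36] → torsion [3, 9, 18, 36]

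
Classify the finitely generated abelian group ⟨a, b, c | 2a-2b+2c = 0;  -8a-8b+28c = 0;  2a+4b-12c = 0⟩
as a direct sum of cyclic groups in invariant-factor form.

rank_ℚ(R)=3; free=3−3=0
SNF(R) diag = [2, 2, 4] → torsion [2, 2, 4]

Answer: M ≅ ℤ/2 ⊕ ℤ/2 ⊕ ℤ/4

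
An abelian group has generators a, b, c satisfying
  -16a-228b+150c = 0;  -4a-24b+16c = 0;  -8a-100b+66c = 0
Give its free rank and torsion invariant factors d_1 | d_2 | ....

rank_ℚ(R)=3; free=3−3=0
SNF(R) diag = [2, 4, 8] → torsion [2, 4, 8]

Answer: M ≅ ℤ/2 ⊕ ℤ/4 ⊕ ℤ/8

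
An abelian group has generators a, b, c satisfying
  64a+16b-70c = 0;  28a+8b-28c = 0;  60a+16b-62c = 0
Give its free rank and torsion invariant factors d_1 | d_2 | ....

Answer: M ≅ ℤ/2 ⊕ ℤ/4 ⊕ ℤ/8

Derivation:
rank_ℚ(R)=3; free=3−3=0
SNF(R) diag = [2, 4, 8] → torsion [2, 4, 8]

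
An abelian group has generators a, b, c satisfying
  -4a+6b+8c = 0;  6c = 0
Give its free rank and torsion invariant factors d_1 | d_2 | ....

Answer: M ≅ ℤ^1 ⊕ ℤ/2 ⊕ ℤ/6

Derivation:
rank_ℚ(R)=2; free=3−2=1
SNF(R) diag = [2, 6] → torsion [2, 6]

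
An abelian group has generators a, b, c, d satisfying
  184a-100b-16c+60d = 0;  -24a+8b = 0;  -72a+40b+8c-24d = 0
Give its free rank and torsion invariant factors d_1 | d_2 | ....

rank_ℚ(R)=3; free=4−3=1
SNF(R) diag = [4, 8, 8] → torsion [4, 8, 8]

Answer: M ≅ ℤ^1 ⊕ ℤ/4 ⊕ ℤ/8 ⊕ ℤ/8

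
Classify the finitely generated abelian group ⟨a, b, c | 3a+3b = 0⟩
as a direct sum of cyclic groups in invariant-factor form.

Answer: M ≅ ℤ^2 ⊕ ℤ/3

Derivation:
rank_ℚ(R)=1; free=3−1=2
SNF(R) diag = [3] → torsion [3]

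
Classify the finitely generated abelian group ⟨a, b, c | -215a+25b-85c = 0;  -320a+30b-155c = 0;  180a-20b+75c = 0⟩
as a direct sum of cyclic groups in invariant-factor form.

Answer: M ≅ ℤ/5 ⊕ ℤ/5 ⊕ ℤ/10

Derivation:
rank_ℚ(R)=3; free=3−3=0
SNF(R) diag = [5, 5, 10] → torsion [5, 5, 10]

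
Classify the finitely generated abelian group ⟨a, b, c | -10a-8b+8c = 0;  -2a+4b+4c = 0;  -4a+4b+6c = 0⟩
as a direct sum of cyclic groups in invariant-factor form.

rank_ℚ(R)=3; free=3−3=0
SNF(R) diag = [2, 2, 4] → torsion [2, 2, 4]

Answer: M ≅ ℤ/2 ⊕ ℤ/2 ⊕ ℤ/4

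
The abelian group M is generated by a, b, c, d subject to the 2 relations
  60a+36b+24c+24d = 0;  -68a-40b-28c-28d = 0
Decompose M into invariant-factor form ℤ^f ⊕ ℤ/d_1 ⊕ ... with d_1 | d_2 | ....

rank_ℚ(R)=2; free=4−2=2
SNF(R) diag = [4, 12] → torsion [4, 12]

Answer: M ≅ ℤ^2 ⊕ ℤ/4 ⊕ ℤ/12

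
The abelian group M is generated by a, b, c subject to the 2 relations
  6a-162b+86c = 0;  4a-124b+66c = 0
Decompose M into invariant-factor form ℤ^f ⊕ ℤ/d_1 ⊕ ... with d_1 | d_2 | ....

rank_ℚ(R)=2; free=3−2=1
SNF(R) diag = [2, 2] → torsion [2, 2]

Answer: M ≅ ℤ^1 ⊕ ℤ/2 ⊕ ℤ/2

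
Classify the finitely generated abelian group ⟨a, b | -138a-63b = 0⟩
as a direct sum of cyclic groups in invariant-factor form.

rank_ℚ(R)=1; free=2−1=1
SNF(R) diag = [3] → torsion [3]

Answer: M ≅ ℤ^1 ⊕ ℤ/3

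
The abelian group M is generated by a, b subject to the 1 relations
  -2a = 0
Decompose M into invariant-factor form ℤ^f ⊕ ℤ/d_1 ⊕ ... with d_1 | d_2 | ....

Answer: M ≅ ℤ^1 ⊕ ℤ/2

Derivation:
rank_ℚ(R)=1; free=2−1=1
SNF(R) diag = [2] → torsion [2]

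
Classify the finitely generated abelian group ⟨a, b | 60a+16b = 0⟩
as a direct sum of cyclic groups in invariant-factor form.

rank_ℚ(R)=1; free=2−1=1
SNF(R) diag = [4] → torsion [4]

Answer: M ≅ ℤ^1 ⊕ ℤ/4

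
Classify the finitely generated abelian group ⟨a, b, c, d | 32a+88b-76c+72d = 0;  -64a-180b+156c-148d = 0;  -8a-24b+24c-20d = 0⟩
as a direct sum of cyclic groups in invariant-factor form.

Answer: M ≅ ℤ^1 ⊕ ℤ/4 ⊕ ℤ/4 ⊕ ℤ/12

Derivation:
rank_ℚ(R)=3; free=4−3=1
SNF(R) diag = [4, 4, 12] → torsion [4, 4, 12]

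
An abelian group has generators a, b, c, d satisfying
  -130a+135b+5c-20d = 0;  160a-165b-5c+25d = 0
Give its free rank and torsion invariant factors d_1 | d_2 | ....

rank_ℚ(R)=2; free=4−2=2
SNF(R) diag = [5, 5] → torsion [5, 5]

Answer: M ≅ ℤ^2 ⊕ ℤ/5 ⊕ ℤ/5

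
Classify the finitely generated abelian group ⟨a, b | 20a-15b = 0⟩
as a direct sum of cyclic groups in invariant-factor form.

rank_ℚ(R)=1; free=2−1=1
SNF(R) diag = [5] → torsion [5]

Answer: M ≅ ℤ^1 ⊕ ℤ/5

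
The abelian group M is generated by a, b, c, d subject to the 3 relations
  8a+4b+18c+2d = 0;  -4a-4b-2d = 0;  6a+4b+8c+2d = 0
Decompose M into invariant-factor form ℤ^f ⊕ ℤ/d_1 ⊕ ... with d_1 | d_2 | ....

rank_ℚ(R)=3; free=4−3=1
SNF(R) diag = [2, 2, 2] → torsion [2, 2, 2]

Answer: M ≅ ℤ^1 ⊕ ℤ/2 ⊕ ℤ/2 ⊕ ℤ/2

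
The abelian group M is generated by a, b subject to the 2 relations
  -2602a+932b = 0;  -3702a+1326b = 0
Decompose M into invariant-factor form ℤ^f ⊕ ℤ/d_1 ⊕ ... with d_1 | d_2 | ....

Answer: M ≅ ℤ/2 ⊕ ℤ/6

Derivation:
rank_ℚ(R)=2; free=2−2=0
SNF(R) diag = [2, 6] → torsion [2, 6]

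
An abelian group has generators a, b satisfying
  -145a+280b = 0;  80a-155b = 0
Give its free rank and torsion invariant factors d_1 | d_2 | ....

Answer: M ≅ ℤ/5 ⊕ ℤ/15

Derivation:
rank_ℚ(R)=2; free=2−2=0
SNF(R) diag = [5, 15] → torsion [5, 15]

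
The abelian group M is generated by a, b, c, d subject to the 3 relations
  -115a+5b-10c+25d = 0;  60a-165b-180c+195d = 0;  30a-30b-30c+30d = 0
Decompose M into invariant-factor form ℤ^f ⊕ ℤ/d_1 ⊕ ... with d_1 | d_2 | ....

Answer: M ≅ ℤ^1 ⊕ ℤ/5 ⊕ ℤ/15 ⊕ ℤ/30

Derivation:
rank_ℚ(R)=3; free=4−3=1
SNF(R) diag = [5, 15, 30] → torsion [5, 15, 30]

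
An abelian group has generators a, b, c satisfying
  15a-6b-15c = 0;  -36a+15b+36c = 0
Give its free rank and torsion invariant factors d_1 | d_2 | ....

Answer: M ≅ ℤ^1 ⊕ ℤ/3 ⊕ ℤ/3

Derivation:
rank_ℚ(R)=2; free=3−2=1
SNF(R) diag = [3, 3] → torsion [3, 3]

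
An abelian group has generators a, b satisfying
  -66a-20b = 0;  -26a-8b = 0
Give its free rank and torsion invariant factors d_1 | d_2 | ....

Answer: M ≅ ℤ/2 ⊕ ℤ/4

Derivation:
rank_ℚ(R)=2; free=2−2=0
SNF(R) diag = [2, 4] → torsion [2, 4]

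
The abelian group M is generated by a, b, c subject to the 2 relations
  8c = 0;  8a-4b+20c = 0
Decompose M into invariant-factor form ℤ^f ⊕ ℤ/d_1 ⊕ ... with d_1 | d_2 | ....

rank_ℚ(R)=2; free=3−2=1
SNF(R) diag = [4, 8] → torsion [4, 8]

Answer: M ≅ ℤ^1 ⊕ ℤ/4 ⊕ ℤ/8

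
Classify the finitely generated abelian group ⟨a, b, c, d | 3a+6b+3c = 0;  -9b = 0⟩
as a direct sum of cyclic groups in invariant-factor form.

Answer: M ≅ ℤ^2 ⊕ ℤ/3 ⊕ ℤ/9

Derivation:
rank_ℚ(R)=2; free=4−2=2
SNF(R) diag = [3, 9] → torsion [3, 9]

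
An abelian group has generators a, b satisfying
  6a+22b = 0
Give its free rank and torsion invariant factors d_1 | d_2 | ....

Answer: M ≅ ℤ^1 ⊕ ℤ/2

Derivation:
rank_ℚ(R)=1; free=2−1=1
SNF(R) diag = [2] → torsion [2]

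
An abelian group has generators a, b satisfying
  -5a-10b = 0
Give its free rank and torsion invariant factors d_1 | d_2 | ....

rank_ℚ(R)=1; free=2−1=1
SNF(R) diag = [5] → torsion [5]

Answer: M ≅ ℤ^1 ⊕ ℤ/5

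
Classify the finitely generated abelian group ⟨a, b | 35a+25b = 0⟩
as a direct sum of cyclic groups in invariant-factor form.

rank_ℚ(R)=1; free=2−1=1
SNF(R) diag = [5] → torsion [5]

Answer: M ≅ ℤ^1 ⊕ ℤ/5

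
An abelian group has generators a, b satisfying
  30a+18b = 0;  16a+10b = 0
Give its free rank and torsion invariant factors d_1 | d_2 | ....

Answer: M ≅ ℤ/2 ⊕ ℤ/6

Derivation:
rank_ℚ(R)=2; free=2−2=0
SNF(R) diag = [2, 6] → torsion [2, 6]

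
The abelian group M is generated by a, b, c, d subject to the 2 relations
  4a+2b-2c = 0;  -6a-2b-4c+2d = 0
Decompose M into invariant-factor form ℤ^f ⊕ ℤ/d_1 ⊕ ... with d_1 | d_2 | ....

Answer: M ≅ ℤ^2 ⊕ ℤ/2 ⊕ ℤ/2

Derivation:
rank_ℚ(R)=2; free=4−2=2
SNF(R) diag = [2, 2] → torsion [2, 2]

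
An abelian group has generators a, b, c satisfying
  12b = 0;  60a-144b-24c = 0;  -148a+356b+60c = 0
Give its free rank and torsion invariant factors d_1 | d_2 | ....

Answer: M ≅ ℤ/4 ⊕ ℤ/12 ⊕ ℤ/12

Derivation:
rank_ℚ(R)=3; free=3−3=0
SNF(R) diag = [4, 12, 12] → torsion [4, 12, 12]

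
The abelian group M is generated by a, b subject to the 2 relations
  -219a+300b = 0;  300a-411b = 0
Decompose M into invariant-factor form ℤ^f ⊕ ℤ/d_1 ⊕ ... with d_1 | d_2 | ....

Answer: M ≅ ℤ/3 ⊕ ℤ/3

Derivation:
rank_ℚ(R)=2; free=2−2=0
SNF(R) diag = [3, 3] → torsion [3, 3]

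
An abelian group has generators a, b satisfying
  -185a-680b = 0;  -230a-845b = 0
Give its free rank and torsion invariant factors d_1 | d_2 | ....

Answer: M ≅ ℤ/5 ⊕ ℤ/15

Derivation:
rank_ℚ(R)=2; free=2−2=0
SNF(R) diag = [5, 15] → torsion [5, 15]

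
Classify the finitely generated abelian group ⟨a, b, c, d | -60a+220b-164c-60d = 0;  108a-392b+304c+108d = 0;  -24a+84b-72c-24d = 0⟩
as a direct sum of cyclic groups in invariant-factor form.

rank_ℚ(R)=3; free=4−3=1
SNF(R) diag = [4, 12, 12] → torsion [4, 12, 12]

Answer: M ≅ ℤ^1 ⊕ ℤ/4 ⊕ ℤ/12 ⊕ ℤ/12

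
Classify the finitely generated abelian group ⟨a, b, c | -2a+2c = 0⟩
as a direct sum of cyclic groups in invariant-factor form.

Answer: M ≅ ℤ^2 ⊕ ℤ/2

Derivation:
rank_ℚ(R)=1; free=3−1=2
SNF(R) diag = [2] → torsion [2]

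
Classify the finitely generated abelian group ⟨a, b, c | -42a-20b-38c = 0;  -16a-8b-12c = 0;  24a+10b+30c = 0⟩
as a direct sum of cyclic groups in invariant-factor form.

rank_ℚ(R)=3; free=3−3=0
SNF(R) diag = [2, 2, 4] → torsion [2, 2, 4]

Answer: M ≅ ℤ/2 ⊕ ℤ/2 ⊕ ℤ/4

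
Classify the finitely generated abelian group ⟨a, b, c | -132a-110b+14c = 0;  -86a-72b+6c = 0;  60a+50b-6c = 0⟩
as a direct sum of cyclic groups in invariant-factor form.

rank_ℚ(R)=3; free=3−3=0
SNF(R) diag = [2, 2, 4] → torsion [2, 2, 4]

Answer: M ≅ ℤ/2 ⊕ ℤ/2 ⊕ ℤ/4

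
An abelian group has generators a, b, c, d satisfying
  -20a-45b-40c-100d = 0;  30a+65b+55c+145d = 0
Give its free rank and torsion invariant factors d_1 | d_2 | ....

Answer: M ≅ ℤ^2 ⊕ ℤ/5 ⊕ ℤ/5

Derivation:
rank_ℚ(R)=2; free=4−2=2
SNF(R) diag = [5, 5] → torsion [5, 5]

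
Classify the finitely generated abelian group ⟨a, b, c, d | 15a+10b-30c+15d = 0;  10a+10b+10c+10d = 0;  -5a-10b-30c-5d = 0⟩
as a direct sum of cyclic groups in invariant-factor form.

rank_ℚ(R)=3; free=4−3=1
SNF(R) diag = [5, 10, 20] → torsion [5, 10, 20]

Answer: M ≅ ℤ^1 ⊕ ℤ/5 ⊕ ℤ/10 ⊕ ℤ/20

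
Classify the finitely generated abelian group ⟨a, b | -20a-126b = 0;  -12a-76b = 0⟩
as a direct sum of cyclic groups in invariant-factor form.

rank_ℚ(R)=2; free=2−2=0
SNF(R) diag = [2, 4] → torsion [2, 4]

Answer: M ≅ ℤ/2 ⊕ ℤ/4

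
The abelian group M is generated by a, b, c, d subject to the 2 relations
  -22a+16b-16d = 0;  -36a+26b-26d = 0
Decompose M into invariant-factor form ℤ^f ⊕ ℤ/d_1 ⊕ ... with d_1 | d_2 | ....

Answer: M ≅ ℤ^2 ⊕ ℤ/2 ⊕ ℤ/2

Derivation:
rank_ℚ(R)=2; free=4−2=2
SNF(R) diag = [2, 2] → torsion [2, 2]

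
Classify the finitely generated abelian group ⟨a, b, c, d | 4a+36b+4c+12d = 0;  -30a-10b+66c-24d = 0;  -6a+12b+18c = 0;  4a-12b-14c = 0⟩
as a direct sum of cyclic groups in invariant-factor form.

rank_ℚ(R)=4; free=4−4=0
SNF(R) diag = [2, 2, 6, 12] → torsion [2, 2, 6, 12]

Answer: M ≅ ℤ/2 ⊕ ℤ/2 ⊕ ℤ/6 ⊕ ℤ/12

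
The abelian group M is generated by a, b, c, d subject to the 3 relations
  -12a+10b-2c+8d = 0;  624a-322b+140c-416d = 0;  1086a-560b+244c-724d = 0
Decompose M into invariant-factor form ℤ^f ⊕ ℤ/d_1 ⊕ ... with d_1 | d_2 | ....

rank_ℚ(R)=3; free=4−3=1
SNF(R) diag = [2, 6, 18] → torsion [2, 6, 18]

Answer: M ≅ ℤ^1 ⊕ ℤ/2 ⊕ ℤ/6 ⊕ ℤ/18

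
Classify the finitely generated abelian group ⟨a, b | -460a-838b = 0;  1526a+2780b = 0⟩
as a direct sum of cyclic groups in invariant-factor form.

rank_ℚ(R)=2; free=2−2=0
SNF(R) diag = [2, 6] → torsion [2, 6]

Answer: M ≅ ℤ/2 ⊕ ℤ/6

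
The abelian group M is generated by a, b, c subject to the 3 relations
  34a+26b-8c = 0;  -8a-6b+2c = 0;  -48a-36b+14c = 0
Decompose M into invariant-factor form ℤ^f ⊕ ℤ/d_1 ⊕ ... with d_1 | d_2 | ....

rank_ℚ(R)=3; free=3−3=0
SNF(R) diag = [2, 2, 2] → torsion [2, 2, 2]

Answer: M ≅ ℤ/2 ⊕ ℤ/2 ⊕ ℤ/2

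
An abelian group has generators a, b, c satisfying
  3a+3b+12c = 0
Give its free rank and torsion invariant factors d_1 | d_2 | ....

Answer: M ≅ ℤ^2 ⊕ ℤ/3

Derivation:
rank_ℚ(R)=1; free=3−1=2
SNF(R) diag = [3] → torsion [3]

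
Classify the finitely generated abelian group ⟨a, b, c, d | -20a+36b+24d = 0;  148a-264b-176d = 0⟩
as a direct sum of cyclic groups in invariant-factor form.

rank_ℚ(R)=2; free=4−2=2
SNF(R) diag = [4, 4] → torsion [4, 4]

Answer: M ≅ ℤ^2 ⊕ ℤ/4 ⊕ ℤ/4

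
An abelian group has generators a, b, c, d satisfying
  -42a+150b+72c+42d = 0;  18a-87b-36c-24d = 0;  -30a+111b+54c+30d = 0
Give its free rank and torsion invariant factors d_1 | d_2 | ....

Answer: M ≅ ℤ^1 ⊕ ℤ/3 ⊕ ℤ/6 ⊕ ℤ/18

Derivation:
rank_ℚ(R)=3; free=4−3=1
SNF(R) diag = [3, 6, 18] → torsion [3, 6, 18]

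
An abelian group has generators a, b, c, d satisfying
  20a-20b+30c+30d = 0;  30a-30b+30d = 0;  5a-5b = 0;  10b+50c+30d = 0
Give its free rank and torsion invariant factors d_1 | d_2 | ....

Answer: M ≅ ℤ/5 ⊕ ℤ/10 ⊕ ℤ/30 ⊕ ℤ/30

Derivation:
rank_ℚ(R)=4; free=4−4=0
SNF(R) diag = [5, 10, 30, 30] → torsion [5, 10, 30, 30]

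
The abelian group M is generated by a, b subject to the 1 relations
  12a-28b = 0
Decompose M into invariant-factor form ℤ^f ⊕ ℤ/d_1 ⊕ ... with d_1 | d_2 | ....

Answer: M ≅ ℤ^1 ⊕ ℤ/4

Derivation:
rank_ℚ(R)=1; free=2−1=1
SNF(R) diag = [4] → torsion [4]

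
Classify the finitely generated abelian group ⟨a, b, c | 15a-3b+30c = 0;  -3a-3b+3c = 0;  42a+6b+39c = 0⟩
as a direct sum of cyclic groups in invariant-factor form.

Answer: M ≅ ℤ/3 ⊕ ℤ/9 ⊕ ℤ/18

Derivation:
rank_ℚ(R)=3; free=3−3=0
SNF(R) diag = [3, 9, 18] → torsion [3, 9, 18]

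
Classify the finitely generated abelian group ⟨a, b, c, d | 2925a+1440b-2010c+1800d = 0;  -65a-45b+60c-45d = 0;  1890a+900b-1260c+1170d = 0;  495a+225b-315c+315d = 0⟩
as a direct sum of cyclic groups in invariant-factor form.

Answer: M ≅ ℤ/5 ⊕ ℤ/15 ⊕ ℤ/45 ⊕ ℤ/90

Derivation:
rank_ℚ(R)=4; free=4−4=0
SNF(R) diag = [5, 15, 45, 90] → torsion [5, 15, 45, 90]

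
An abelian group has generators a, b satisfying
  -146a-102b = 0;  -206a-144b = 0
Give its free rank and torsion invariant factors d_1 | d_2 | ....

rank_ℚ(R)=2; free=2−2=0
SNF(R) diag = [2, 6] → torsion [2, 6]

Answer: M ≅ ℤ/2 ⊕ ℤ/6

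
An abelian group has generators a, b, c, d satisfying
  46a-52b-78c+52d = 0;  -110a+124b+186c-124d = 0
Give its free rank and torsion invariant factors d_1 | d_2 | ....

rank_ℚ(R)=2; free=4−2=2
SNF(R) diag = [2, 4] → torsion [2, 4]

Answer: M ≅ ℤ^2 ⊕ ℤ/2 ⊕ ℤ/4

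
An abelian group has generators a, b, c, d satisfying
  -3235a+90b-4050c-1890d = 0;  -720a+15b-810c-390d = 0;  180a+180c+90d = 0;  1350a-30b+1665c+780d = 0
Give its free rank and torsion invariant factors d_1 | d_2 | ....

Answer: M ≅ ℤ/5 ⊕ ℤ/15 ⊕ ℤ/45 ⊕ ℤ/90

Derivation:
rank_ℚ(R)=4; free=4−4=0
SNF(R) diag = [5, 15, 45, 90] → torsion [5, 15, 45, 90]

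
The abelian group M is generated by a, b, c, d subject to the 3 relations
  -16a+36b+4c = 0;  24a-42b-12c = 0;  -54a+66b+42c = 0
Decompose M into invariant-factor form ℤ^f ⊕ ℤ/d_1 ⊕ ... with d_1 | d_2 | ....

rank_ℚ(R)=3; free=4−3=1
SNF(R) diag = [2, 6, 12] → torsion [2, 6, 12]

Answer: M ≅ ℤ^1 ⊕ ℤ/2 ⊕ ℤ/6 ⊕ ℤ/12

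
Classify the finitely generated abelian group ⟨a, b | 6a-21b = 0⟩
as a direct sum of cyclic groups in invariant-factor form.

rank_ℚ(R)=1; free=2−1=1
SNF(R) diag = [3] → torsion [3]

Answer: M ≅ ℤ^1 ⊕ ℤ/3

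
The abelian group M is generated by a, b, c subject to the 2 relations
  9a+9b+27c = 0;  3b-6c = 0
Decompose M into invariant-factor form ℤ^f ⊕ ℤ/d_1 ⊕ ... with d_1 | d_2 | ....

rank_ℚ(R)=2; free=3−2=1
SNF(R) diag = [3, 9] → torsion [3, 9]

Answer: M ≅ ℤ^1 ⊕ ℤ/3 ⊕ ℤ/9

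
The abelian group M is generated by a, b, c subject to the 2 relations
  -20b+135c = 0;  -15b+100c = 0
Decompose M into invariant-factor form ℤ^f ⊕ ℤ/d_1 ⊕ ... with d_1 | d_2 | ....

Answer: M ≅ ℤ^1 ⊕ ℤ/5 ⊕ ℤ/5

Derivation:
rank_ℚ(R)=2; free=3−2=1
SNF(R) diag = [5, 5] → torsion [5, 5]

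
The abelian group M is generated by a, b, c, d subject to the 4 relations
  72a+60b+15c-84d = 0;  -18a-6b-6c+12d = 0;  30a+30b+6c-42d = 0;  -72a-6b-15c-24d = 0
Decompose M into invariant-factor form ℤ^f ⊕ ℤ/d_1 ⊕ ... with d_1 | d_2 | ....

rank_ℚ(R)=4; free=4−4=0
SNF(R) diag = [3, 6, 18, 54] → torsion [3, 6, 18, 54]

Answer: M ≅ ℤ/3 ⊕ ℤ/6 ⊕ ℤ/18 ⊕ ℤ/54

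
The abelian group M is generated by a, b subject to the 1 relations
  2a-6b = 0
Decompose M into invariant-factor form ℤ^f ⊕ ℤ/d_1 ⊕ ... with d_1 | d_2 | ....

rank_ℚ(R)=1; free=2−1=1
SNF(R) diag = [2] → torsion [2]

Answer: M ≅ ℤ^1 ⊕ ℤ/2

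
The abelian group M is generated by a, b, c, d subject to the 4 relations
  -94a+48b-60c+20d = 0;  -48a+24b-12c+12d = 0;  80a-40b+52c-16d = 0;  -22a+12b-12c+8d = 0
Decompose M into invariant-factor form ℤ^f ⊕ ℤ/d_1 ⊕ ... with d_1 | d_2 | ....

rank_ℚ(R)=4; free=4−4=0
SNF(R) diag = [2, 4, 12, 36] → torsion [2, 4, 12, 36]

Answer: M ≅ ℤ/2 ⊕ ℤ/4 ⊕ ℤ/12 ⊕ ℤ/36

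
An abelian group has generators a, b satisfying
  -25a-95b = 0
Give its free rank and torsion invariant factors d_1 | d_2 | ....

rank_ℚ(R)=1; free=2−1=1
SNF(R) diag = [5] → torsion [5]

Answer: M ≅ ℤ^1 ⊕ ℤ/5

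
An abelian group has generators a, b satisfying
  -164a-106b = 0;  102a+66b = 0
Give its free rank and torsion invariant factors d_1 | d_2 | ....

Answer: M ≅ ℤ/2 ⊕ ℤ/6

Derivation:
rank_ℚ(R)=2; free=2−2=0
SNF(R) diag = [2, 6] → torsion [2, 6]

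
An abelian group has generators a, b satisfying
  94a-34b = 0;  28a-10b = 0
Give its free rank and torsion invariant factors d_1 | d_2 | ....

Answer: M ≅ ℤ/2 ⊕ ℤ/6

Derivation:
rank_ℚ(R)=2; free=2−2=0
SNF(R) diag = [2, 6] → torsion [2, 6]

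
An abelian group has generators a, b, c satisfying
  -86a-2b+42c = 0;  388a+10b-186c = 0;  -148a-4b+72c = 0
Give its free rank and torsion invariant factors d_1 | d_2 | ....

Answer: M ≅ ℤ/2 ⊕ ℤ/6 ⊕ ℤ/12

Derivation:
rank_ℚ(R)=3; free=3−3=0
SNF(R) diag = [2, 6, 12] → torsion [2, 6, 12]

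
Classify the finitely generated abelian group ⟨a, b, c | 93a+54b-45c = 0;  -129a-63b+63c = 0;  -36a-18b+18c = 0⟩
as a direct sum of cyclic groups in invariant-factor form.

rank_ℚ(R)=3; free=3−3=0
SNF(R) diag = [3, 9, 18] → torsion [3, 9, 18]

Answer: M ≅ ℤ/3 ⊕ ℤ/9 ⊕ ℤ/18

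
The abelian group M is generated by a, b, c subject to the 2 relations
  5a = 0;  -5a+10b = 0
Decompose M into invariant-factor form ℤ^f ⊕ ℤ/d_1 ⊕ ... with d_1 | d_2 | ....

rank_ℚ(R)=2; free=3−2=1
SNF(R) diag = [5, 10] → torsion [5, 10]

Answer: M ≅ ℤ^1 ⊕ ℤ/5 ⊕ ℤ/10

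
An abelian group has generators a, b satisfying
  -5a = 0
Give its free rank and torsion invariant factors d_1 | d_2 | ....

Answer: M ≅ ℤ^1 ⊕ ℤ/5

Derivation:
rank_ℚ(R)=1; free=2−1=1
SNF(R) diag = [5] → torsion [5]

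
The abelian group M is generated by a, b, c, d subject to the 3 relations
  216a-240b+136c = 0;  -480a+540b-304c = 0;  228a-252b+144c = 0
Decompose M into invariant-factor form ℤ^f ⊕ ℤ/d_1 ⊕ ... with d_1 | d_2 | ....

Answer: M ≅ ℤ^1 ⊕ ℤ/4 ⊕ ℤ/12 ⊕ ℤ/24

Derivation:
rank_ℚ(R)=3; free=4−3=1
SNF(R) diag = [4, 12, 24] → torsion [4, 12, 24]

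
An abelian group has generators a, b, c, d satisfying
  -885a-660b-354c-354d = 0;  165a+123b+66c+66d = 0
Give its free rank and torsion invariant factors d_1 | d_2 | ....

rank_ℚ(R)=2; free=4−2=2
SNF(R) diag = [3, 3] → torsion [3, 3]

Answer: M ≅ ℤ^2 ⊕ ℤ/3 ⊕ ℤ/3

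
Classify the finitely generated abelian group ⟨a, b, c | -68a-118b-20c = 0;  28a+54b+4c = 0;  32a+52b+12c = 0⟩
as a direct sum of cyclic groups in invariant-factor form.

rank_ℚ(R)=3; free=3−3=0
SNF(R) diag = [2, 4, 8] → torsion [2, 4, 8]

Answer: M ≅ ℤ/2 ⊕ ℤ/4 ⊕ ℤ/8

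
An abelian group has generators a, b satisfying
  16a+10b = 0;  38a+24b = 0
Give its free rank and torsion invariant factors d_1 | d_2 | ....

rank_ℚ(R)=2; free=2−2=0
SNF(R) diag = [2, 2] → torsion [2, 2]

Answer: M ≅ ℤ/2 ⊕ ℤ/2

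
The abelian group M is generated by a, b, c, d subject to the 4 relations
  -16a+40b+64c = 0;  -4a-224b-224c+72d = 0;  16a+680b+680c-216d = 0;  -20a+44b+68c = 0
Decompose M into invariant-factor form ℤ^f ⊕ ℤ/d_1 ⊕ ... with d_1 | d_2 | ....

rank_ℚ(R)=4; free=4−4=0
SNF(R) diag = [4, 12, 24, 72] → torsion [4, 12, 24, 72]

Answer: M ≅ ℤ/4 ⊕ ℤ/12 ⊕ ℤ/24 ⊕ ℤ/72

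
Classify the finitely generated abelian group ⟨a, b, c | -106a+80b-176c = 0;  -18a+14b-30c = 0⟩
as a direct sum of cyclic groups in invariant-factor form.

Answer: M ≅ ℤ^1 ⊕ ℤ/2 ⊕ ℤ/2

Derivation:
rank_ℚ(R)=2; free=3−2=1
SNF(R) diag = [2, 2] → torsion [2, 2]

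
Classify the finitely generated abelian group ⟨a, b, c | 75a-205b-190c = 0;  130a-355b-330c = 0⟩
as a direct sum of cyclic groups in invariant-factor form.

rank_ℚ(R)=2; free=3−2=1
SNF(R) diag = [5, 5] → torsion [5, 5]

Answer: M ≅ ℤ^1 ⊕ ℤ/5 ⊕ ℤ/5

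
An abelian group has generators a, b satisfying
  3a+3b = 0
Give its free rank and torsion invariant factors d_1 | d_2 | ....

rank_ℚ(R)=1; free=2−1=1
SNF(R) diag = [3] → torsion [3]

Answer: M ≅ ℤ^1 ⊕ ℤ/3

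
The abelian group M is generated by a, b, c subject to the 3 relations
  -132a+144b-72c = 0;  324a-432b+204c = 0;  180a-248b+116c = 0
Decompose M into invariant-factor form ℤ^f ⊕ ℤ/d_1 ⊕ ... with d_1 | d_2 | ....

Answer: M ≅ ℤ/4 ⊕ ℤ/12 ⊕ ℤ/24

Derivation:
rank_ℚ(R)=3; free=3−3=0
SNF(R) diag = [4, 12, 24] → torsion [4, 12, 24]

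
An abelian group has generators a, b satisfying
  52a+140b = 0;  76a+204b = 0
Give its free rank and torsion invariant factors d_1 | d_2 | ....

rank_ℚ(R)=2; free=2−2=0
SNF(R) diag = [4, 8] → torsion [4, 8]

Answer: M ≅ ℤ/4 ⊕ ℤ/8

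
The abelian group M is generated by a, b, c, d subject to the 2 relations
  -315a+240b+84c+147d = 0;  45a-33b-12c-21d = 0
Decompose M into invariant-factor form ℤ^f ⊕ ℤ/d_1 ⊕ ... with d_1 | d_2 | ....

Answer: M ≅ ℤ^2 ⊕ ℤ/3 ⊕ ℤ/9

Derivation:
rank_ℚ(R)=2; free=4−2=2
SNF(R) diag = [3, 9] → torsion [3, 9]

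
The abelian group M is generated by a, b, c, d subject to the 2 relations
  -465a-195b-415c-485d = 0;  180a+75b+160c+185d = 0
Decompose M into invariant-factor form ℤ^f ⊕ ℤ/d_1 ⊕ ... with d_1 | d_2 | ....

rank_ℚ(R)=2; free=4−2=2
SNF(R) diag = [5, 15] → torsion [5, 15]

Answer: M ≅ ℤ^2 ⊕ ℤ/5 ⊕ ℤ/15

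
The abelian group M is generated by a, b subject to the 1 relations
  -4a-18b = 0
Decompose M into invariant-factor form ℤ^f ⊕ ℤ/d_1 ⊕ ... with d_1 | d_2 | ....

rank_ℚ(R)=1; free=2−1=1
SNF(R) diag = [2] → torsion [2]

Answer: M ≅ ℤ^1 ⊕ ℤ/2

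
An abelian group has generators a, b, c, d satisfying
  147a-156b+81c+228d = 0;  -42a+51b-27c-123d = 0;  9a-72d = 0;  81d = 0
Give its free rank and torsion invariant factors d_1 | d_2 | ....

Answer: M ≅ ℤ/3 ⊕ ℤ/9 ⊕ ℤ/27 ⊕ ℤ/81

Derivation:
rank_ℚ(R)=4; free=4−4=0
SNF(R) diag = [3, 9, 27, 81] → torsion [3, 9, 27, 81]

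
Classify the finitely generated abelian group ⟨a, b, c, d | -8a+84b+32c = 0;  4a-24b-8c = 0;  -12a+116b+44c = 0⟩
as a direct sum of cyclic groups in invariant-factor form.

Answer: M ≅ ℤ^1 ⊕ ℤ/4 ⊕ ℤ/4 ⊕ ℤ/4

Derivation:
rank_ℚ(R)=3; free=4−3=1
SNF(R) diag = [4, 4, 4] → torsion [4, 4, 4]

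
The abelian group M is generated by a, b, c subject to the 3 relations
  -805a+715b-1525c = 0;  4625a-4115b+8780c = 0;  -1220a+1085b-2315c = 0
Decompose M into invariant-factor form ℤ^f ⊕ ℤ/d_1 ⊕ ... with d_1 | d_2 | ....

Answer: M ≅ ℤ/5 ⊕ ℤ/15 ⊕ ℤ/15

Derivation:
rank_ℚ(R)=3; free=3−3=0
SNF(R) diag = [5, 15, 15] → torsion [5, 15, 15]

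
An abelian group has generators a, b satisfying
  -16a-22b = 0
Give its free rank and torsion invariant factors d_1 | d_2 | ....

Answer: M ≅ ℤ^1 ⊕ ℤ/2

Derivation:
rank_ℚ(R)=1; free=2−1=1
SNF(R) diag = [2] → torsion [2]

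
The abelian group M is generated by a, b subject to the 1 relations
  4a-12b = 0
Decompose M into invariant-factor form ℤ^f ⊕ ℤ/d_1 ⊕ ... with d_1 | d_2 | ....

Answer: M ≅ ℤ^1 ⊕ ℤ/4

Derivation:
rank_ℚ(R)=1; free=2−1=1
SNF(R) diag = [4] → torsion [4]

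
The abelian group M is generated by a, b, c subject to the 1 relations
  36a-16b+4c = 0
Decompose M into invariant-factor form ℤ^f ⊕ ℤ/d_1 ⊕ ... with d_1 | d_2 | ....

Answer: M ≅ ℤ^2 ⊕ ℤ/4

Derivation:
rank_ℚ(R)=1; free=3−1=2
SNF(R) diag = [4] → torsion [4]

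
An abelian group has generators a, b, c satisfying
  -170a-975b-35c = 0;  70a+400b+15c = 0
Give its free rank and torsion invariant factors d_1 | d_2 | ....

rank_ℚ(R)=2; free=3−2=1
SNF(R) diag = [5, 5] → torsion [5, 5]

Answer: M ≅ ℤ^1 ⊕ ℤ/5 ⊕ ℤ/5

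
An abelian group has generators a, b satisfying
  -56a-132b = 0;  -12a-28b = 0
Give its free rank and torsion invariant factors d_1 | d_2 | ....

rank_ℚ(R)=2; free=2−2=0
SNF(R) diag = [4, 4] → torsion [4, 4]

Answer: M ≅ ℤ/4 ⊕ ℤ/4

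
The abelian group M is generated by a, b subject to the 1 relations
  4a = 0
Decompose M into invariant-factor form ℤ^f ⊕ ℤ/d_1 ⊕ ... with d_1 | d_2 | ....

rank_ℚ(R)=1; free=2−1=1
SNF(R) diag = [4] → torsion [4]

Answer: M ≅ ℤ^1 ⊕ ℤ/4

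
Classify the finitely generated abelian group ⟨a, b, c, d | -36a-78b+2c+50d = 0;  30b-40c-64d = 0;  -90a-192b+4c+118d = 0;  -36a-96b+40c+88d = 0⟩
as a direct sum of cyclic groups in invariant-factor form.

Answer: M ≅ ℤ/2 ⊕ ℤ/6 ⊕ ℤ/18 ⊕ ℤ/36

Derivation:
rank_ℚ(R)=4; free=4−4=0
SNF(R) diag = [2, 6, 18, 36] → torsion [2, 6, 18, 36]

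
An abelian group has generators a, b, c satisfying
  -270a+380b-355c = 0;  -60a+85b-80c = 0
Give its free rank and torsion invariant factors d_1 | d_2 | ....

rank_ℚ(R)=2; free=3−2=1
SNF(R) diag = [5, 15] → torsion [5, 15]

Answer: M ≅ ℤ^1 ⊕ ℤ/5 ⊕ ℤ/15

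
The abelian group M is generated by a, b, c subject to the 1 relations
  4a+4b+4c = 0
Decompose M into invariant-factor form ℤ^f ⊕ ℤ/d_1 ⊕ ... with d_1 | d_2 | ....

rank_ℚ(R)=1; free=3−1=2
SNF(R) diag = [4] → torsion [4]

Answer: M ≅ ℤ^2 ⊕ ℤ/4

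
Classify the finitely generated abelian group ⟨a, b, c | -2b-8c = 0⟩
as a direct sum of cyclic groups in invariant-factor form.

rank_ℚ(R)=1; free=3−1=2
SNF(R) diag = [2] → torsion [2]

Answer: M ≅ ℤ^2 ⊕ ℤ/2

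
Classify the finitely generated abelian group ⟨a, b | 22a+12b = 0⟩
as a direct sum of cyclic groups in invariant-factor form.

rank_ℚ(R)=1; free=2−1=1
SNF(R) diag = [2] → torsion [2]

Answer: M ≅ ℤ^1 ⊕ ℤ/2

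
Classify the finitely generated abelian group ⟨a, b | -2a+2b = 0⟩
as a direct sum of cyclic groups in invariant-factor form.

rank_ℚ(R)=1; free=2−1=1
SNF(R) diag = [2] → torsion [2]

Answer: M ≅ ℤ^1 ⊕ ℤ/2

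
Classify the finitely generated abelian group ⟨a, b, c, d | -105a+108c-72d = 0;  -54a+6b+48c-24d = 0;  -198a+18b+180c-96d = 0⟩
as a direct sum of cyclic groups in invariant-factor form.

Answer: M ≅ ℤ^1 ⊕ ℤ/3 ⊕ ℤ/6 ⊕ ℤ/12

Derivation:
rank_ℚ(R)=3; free=4−3=1
SNF(R) diag = [3, 6, 12] → torsion [3, 6, 12]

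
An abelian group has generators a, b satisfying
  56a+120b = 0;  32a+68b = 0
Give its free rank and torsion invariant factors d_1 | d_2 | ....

Answer: M ≅ ℤ/4 ⊕ ℤ/8

Derivation:
rank_ℚ(R)=2; free=2−2=0
SNF(R) diag = [4, 8] → torsion [4, 8]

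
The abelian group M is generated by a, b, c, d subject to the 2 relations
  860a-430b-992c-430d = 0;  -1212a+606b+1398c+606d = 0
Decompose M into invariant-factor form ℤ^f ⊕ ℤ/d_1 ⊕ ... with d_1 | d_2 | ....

rank_ℚ(R)=2; free=4−2=2
SNF(R) diag = [2, 6] → torsion [2, 6]

Answer: M ≅ ℤ^2 ⊕ ℤ/2 ⊕ ℤ/6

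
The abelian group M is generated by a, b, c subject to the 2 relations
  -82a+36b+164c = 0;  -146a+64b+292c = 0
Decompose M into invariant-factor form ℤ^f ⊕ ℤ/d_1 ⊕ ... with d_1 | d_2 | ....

rank_ℚ(R)=2; free=3−2=1
SNF(R) diag = [2, 4] → torsion [2, 4]

Answer: M ≅ ℤ^1 ⊕ ℤ/2 ⊕ ℤ/4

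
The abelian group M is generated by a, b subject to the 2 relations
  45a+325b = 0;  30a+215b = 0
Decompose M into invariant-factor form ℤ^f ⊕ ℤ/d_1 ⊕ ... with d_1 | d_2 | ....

Answer: M ≅ ℤ/5 ⊕ ℤ/15

Derivation:
rank_ℚ(R)=2; free=2−2=0
SNF(R) diag = [5, 15] → torsion [5, 15]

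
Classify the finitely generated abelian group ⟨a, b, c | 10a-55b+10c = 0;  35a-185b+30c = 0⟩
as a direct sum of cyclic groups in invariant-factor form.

rank_ℚ(R)=2; free=3−2=1
SNF(R) diag = [5, 5] → torsion [5, 5]

Answer: M ≅ ℤ^1 ⊕ ℤ/5 ⊕ ℤ/5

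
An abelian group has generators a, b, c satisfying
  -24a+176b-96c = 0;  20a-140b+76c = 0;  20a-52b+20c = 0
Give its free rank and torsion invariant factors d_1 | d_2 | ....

rank_ℚ(R)=3; free=3−3=0
SNF(R) diag = [4, 8, 16] → torsion [4, 8, 16]

Answer: M ≅ ℤ/4 ⊕ ℤ/8 ⊕ ℤ/16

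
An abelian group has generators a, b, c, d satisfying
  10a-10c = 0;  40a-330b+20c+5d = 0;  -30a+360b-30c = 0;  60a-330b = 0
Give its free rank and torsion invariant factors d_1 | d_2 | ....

Answer: M ≅ ℤ/5 ⊕ ℤ/10 ⊕ ℤ/30 ⊕ ℤ/60

Derivation:
rank_ℚ(R)=4; free=4−4=0
SNF(R) diag = [5, 10, 30, 60] → torsion [5, 10, 30, 60]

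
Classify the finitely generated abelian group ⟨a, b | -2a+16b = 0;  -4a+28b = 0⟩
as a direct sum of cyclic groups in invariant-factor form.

rank_ℚ(R)=2; free=2−2=0
SNF(R) diag = [2, 4] → torsion [2, 4]

Answer: M ≅ ℤ/2 ⊕ ℤ/4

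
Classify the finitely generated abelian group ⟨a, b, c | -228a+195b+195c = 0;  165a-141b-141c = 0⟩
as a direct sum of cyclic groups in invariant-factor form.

Answer: M ≅ ℤ^1 ⊕ ℤ/3 ⊕ ℤ/9

Derivation:
rank_ℚ(R)=2; free=3−2=1
SNF(R) diag = [3, 9] → torsion [3, 9]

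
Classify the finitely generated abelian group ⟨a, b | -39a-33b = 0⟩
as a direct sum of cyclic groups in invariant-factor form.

rank_ℚ(R)=1; free=2−1=1
SNF(R) diag = [3] → torsion [3]

Answer: M ≅ ℤ^1 ⊕ ℤ/3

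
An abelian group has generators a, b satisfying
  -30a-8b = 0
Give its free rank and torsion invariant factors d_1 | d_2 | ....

rank_ℚ(R)=1; free=2−1=1
SNF(R) diag = [2] → torsion [2]

Answer: M ≅ ℤ^1 ⊕ ℤ/2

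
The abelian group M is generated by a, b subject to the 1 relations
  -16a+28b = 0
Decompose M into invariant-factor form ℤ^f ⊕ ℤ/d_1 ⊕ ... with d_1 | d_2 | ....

rank_ℚ(R)=1; free=2−1=1
SNF(R) diag = [4] → torsion [4]

Answer: M ≅ ℤ^1 ⊕ ℤ/4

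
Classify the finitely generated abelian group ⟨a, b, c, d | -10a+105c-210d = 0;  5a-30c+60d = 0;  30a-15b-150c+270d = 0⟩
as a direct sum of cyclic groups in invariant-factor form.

rank_ℚ(R)=3; free=4−3=1
SNF(R) diag = [5, 15, 45] → torsion [5, 15, 45]

Answer: M ≅ ℤ^1 ⊕ ℤ/5 ⊕ ℤ/15 ⊕ ℤ/45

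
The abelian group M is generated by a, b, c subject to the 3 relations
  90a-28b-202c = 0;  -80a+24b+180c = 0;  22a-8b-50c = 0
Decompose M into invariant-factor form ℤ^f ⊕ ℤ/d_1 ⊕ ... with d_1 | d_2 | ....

rank_ℚ(R)=3; free=3−3=0
SNF(R) diag = [2, 4, 12] → torsion [2, 4, 12]

Answer: M ≅ ℤ/2 ⊕ ℤ/4 ⊕ ℤ/12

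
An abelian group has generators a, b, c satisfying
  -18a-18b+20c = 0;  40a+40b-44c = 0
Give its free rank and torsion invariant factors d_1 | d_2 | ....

Answer: M ≅ ℤ^1 ⊕ ℤ/2 ⊕ ℤ/4

Derivation:
rank_ℚ(R)=2; free=3−2=1
SNF(R) diag = [2, 4] → torsion [2, 4]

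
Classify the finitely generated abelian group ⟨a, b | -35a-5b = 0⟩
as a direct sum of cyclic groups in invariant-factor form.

rank_ℚ(R)=1; free=2−1=1
SNF(R) diag = [5] → torsion [5]

Answer: M ≅ ℤ^1 ⊕ ℤ/5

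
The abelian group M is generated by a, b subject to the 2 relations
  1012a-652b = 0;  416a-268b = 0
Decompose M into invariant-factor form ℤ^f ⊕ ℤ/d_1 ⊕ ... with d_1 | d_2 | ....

Answer: M ≅ ℤ/4 ⊕ ℤ/4

Derivation:
rank_ℚ(R)=2; free=2−2=0
SNF(R) diag = [4, 4] → torsion [4, 4]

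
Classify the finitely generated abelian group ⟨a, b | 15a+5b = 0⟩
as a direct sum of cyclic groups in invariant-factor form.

Answer: M ≅ ℤ^1 ⊕ ℤ/5

Derivation:
rank_ℚ(R)=1; free=2−1=1
SNF(R) diag = [5] → torsion [5]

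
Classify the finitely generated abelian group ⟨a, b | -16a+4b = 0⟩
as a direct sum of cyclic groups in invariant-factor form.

Answer: M ≅ ℤ^1 ⊕ ℤ/4

Derivation:
rank_ℚ(R)=1; free=2−1=1
SNF(R) diag = [4] → torsion [4]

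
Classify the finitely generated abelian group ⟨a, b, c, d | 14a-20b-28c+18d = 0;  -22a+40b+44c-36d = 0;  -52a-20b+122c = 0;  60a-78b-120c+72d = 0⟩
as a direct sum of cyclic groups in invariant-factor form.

Answer: M ≅ ℤ/2 ⊕ ℤ/6 ⊕ ℤ/18 ⊕ ℤ/18

Derivation:
rank_ℚ(R)=4; free=4−4=0
SNF(R) diag = [2, 6, 18, 18] → torsion [2, 6, 18, 18]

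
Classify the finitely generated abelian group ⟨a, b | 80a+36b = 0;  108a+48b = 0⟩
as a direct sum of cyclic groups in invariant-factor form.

Answer: M ≅ ℤ/4 ⊕ ℤ/12

Derivation:
rank_ℚ(R)=2; free=2−2=0
SNF(R) diag = [4, 12] → torsion [4, 12]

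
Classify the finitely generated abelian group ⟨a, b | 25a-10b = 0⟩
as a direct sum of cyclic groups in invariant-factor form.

Answer: M ≅ ℤ^1 ⊕ ℤ/5

Derivation:
rank_ℚ(R)=1; free=2−1=1
SNF(R) diag = [5] → torsion [5]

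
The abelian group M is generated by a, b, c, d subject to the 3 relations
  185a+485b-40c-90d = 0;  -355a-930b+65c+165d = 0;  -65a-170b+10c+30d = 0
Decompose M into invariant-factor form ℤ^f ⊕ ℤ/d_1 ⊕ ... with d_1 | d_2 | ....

rank_ℚ(R)=3; free=4−3=1
SNF(R) diag = [5, 5, 15] → torsion [5, 5, 15]

Answer: M ≅ ℤ^1 ⊕ ℤ/5 ⊕ ℤ/5 ⊕ ℤ/15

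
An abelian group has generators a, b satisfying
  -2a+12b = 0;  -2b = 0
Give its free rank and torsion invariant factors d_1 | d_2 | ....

Answer: M ≅ ℤ/2 ⊕ ℤ/2

Derivation:
rank_ℚ(R)=2; free=2−2=0
SNF(R) diag = [2, 2] → torsion [2, 2]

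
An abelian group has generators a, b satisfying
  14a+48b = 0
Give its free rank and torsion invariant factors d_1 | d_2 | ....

Answer: M ≅ ℤ^1 ⊕ ℤ/2

Derivation:
rank_ℚ(R)=1; free=2−1=1
SNF(R) diag = [2] → torsion [2]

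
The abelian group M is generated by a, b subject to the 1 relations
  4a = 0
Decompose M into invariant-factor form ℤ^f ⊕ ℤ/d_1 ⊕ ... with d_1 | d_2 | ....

Answer: M ≅ ℤ^1 ⊕ ℤ/4

Derivation:
rank_ℚ(R)=1; free=2−1=1
SNF(R) diag = [4] → torsion [4]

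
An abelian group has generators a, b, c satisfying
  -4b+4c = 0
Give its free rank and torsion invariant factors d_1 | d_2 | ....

rank_ℚ(R)=1; free=3−1=2
SNF(R) diag = [4] → torsion [4]

Answer: M ≅ ℤ^2 ⊕ ℤ/4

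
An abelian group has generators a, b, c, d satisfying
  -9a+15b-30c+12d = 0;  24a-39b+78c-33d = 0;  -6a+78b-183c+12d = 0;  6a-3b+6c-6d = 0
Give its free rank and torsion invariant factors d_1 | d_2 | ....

rank_ℚ(R)=4; free=4−4=0
SNF(R) diag = [3, 3, 9, 27] → torsion [3, 3, 9, 27]

Answer: M ≅ ℤ/3 ⊕ ℤ/3 ⊕ ℤ/9 ⊕ ℤ/27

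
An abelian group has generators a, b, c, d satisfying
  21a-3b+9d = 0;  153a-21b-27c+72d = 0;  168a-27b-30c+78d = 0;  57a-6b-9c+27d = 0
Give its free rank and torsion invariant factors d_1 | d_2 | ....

Answer: M ≅ ℤ/3 ⊕ ℤ/3 ⊕ ℤ/3 ⊕ ℤ/9

Derivation:
rank_ℚ(R)=4; free=4−4=0
SNF(R) diag = [3, 3, 3, 9] → torsion [3, 3, 3, 9]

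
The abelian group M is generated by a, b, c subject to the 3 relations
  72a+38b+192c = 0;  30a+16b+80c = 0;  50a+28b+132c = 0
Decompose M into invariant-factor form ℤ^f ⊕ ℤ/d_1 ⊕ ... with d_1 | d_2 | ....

Answer: M ≅ ℤ/2 ⊕ ℤ/2 ⊕ ℤ/4

Derivation:
rank_ℚ(R)=3; free=3−3=0
SNF(R) diag = [2, 2, 4] → torsion [2, 2, 4]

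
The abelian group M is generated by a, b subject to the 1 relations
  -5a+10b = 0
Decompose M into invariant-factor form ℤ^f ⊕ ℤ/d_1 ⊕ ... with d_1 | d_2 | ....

rank_ℚ(R)=1; free=2−1=1
SNF(R) diag = [5] → torsion [5]

Answer: M ≅ ℤ^1 ⊕ ℤ/5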